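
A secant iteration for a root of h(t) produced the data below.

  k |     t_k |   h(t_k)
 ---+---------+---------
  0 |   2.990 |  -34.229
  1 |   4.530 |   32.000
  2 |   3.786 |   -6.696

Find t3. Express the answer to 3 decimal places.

3.915

t3 = 3.786 − (-6.696)·(3.786 − 4.530) / (-6.696 − 32.000)
   = 3.786 − (4.98182)/(-38.69600) = 3.91474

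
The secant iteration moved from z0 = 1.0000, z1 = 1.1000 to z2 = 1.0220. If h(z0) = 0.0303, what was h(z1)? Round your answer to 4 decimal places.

-0.1074

The secant line through (1.0000, 0.0303) and (1.1000, h(z1)) crosses zero at z2 = 1.0220.
So (1.0000, 0.0303), (1.1000, h(z1)), (1.0220, 0) are collinear:
h(z1) = 0.0303 · (1.1000 − 1.0220) / (1.0000 − 1.0220) = 0.0303 · (0.078000)/(-0.022000) = -0.107427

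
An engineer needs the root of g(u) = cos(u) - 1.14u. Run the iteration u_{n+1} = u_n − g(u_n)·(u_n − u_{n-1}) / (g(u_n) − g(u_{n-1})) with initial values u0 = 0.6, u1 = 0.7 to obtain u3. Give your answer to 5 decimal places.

g(0.6) = 0.1413356, g(0.7) = -0.0331578
u2 = 0.7000000 − (-0.0331578)·(0.7000000 − 0.6000000) / (-0.0331578 − 0.1413356) = 0.7000000 − (-0.0033158)/(-0.1744934) = 0.6809977
g(0.6809977) = 0.0006077
u3 = 0.6809977 − 0.0006077·(0.6809977 − 0.7000000) / (0.0006077 − (-0.0331578)) = 0.6809977 − (-0.0000115)/(0.0337655) = 0.6813396

0.68134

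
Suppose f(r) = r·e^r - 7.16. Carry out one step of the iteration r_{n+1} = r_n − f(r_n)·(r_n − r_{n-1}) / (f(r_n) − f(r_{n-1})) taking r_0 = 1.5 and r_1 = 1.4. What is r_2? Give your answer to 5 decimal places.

f(1.5) = -0.4374664, f(1.4) = -1.4827200
r_2 = 1.4000000 − (-1.4827200)·(1.4000000 − 1.5000000) / (-1.4827200 − (-0.4374664)) = 1.4000000 − (0.1482720)/(-1.0452537) = 1.5418527

1.54185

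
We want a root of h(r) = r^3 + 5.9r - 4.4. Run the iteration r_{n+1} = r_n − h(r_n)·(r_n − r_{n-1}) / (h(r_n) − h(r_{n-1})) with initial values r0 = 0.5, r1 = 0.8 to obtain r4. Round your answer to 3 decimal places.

0.690

h(0.5) = -1.32500, h(0.8) = 0.83200
r2 = 0.80000 − 0.83200·(0.80000 − 0.50000) / (0.83200 − (-1.32500)) = 0.80000 − (0.24960)/(2.15700) = 0.68428
h(0.68428) = -0.04231
r3 = 0.68428 − (-0.04231)·(0.68428 − 0.80000) / (-0.04231 − 0.83200) = 0.68428 − (0.00490)/(-0.87431) = 0.68988
h(0.68988) = -0.00134
r4 = 0.68988 − (-0.00134)·(0.68988 − 0.68428) / (-0.00134 − (-0.04231)) = 0.68988 − (-0.00001)/(0.04097) = 0.69007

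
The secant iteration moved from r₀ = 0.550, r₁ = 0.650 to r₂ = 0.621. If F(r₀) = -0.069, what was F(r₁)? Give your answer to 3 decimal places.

The secant line through (0.550, -0.069) and (0.650, F(r₁)) crosses zero at r₂ = 0.621.
So (0.550, -0.069), (0.650, F(r₁)), (0.621, 0) are collinear:
F(r₁) = -0.069 · (0.650 − 0.621) / (0.550 − 0.621) = -0.069 · (0.02900)/(-0.07100) = 0.02818

0.028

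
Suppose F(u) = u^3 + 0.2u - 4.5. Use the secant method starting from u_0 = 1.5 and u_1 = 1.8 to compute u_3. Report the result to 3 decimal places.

1.609

F(1.5) = -0.82500, F(1.8) = 1.69200
u_2 = 1.80000 − 1.69200·(1.80000 − 1.50000) / (1.69200 − (-0.82500)) = 1.80000 − (0.50760)/(2.51700) = 1.59833
F(1.59833) = -0.09714
u_3 = 1.59833 − (-0.09714)·(1.59833 − 1.80000) / (-0.09714 − 1.69200) = 1.59833 − (0.01959)/(-1.78914) = 1.60928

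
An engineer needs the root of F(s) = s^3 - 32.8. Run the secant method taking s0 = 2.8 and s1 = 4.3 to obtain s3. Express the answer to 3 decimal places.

F(2.8) = -10.84800, F(4.3) = 46.70700
s2 = 4.30000 − 46.70700·(4.30000 − 2.80000) / (46.70700 − (-10.84800)) = 4.30000 − (70.06050)/(57.55500) = 3.08272
F(3.08272) = -3.50439
s3 = 3.08272 − (-3.50439)·(3.08272 − 4.30000) / (-3.50439 − 46.70700) = 3.08272 − (4.26582)/(-50.21139) = 3.16768

3.168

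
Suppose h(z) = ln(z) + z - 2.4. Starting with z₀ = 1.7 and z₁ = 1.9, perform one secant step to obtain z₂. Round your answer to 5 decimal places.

1.80884

h(1.7) = -0.1693717, h(1.9) = 0.1418539
z₂ = 1.9000000 − 0.1418539·(1.9000000 − 1.7000000) / (0.1418539 − (-0.1693717)) = 1.9000000 − (0.0283708)/(0.3112256) = 1.8088418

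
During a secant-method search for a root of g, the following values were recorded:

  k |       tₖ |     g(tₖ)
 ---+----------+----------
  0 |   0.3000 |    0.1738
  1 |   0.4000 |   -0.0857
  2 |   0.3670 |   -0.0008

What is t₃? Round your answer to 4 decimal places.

0.3667

t₃ = 0.3670 − (-0.0008)·(0.3670 − 0.4000) / (-0.0008 − (-0.0857))
   = 0.3670 − (0.000026)/(0.084900) = 0.366689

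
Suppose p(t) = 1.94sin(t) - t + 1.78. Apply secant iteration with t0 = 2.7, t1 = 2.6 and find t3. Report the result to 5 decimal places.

p(2.7) = -0.0908830, p(2.6) = 0.1800727
t2 = 2.6000000 − 0.1800727·(2.6000000 − 2.7000000) / (0.1800727 − (-0.0908830)) = 2.6000000 − (-0.0180073)/(0.2709557) = 2.6664583
p(2.6664583) = 0.0010100
t3 = 2.6664583 − 0.0010100·(2.6664583 − 2.6000000) / (0.0010100 − 0.1800727) = 2.6664583 − (0.0000671)/(-0.1790627) = 2.6668332

2.66683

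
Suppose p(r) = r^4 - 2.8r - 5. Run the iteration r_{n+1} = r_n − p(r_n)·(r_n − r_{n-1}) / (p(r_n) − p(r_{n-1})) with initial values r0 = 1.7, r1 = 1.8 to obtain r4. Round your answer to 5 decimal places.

1.77722

p(1.7) = -1.4079000, p(1.8) = 0.4576000
r2 = 1.8000000 − 0.4576000·(1.8000000 − 1.7000000) / (0.4576000 − (-1.4079000)) = 1.8000000 − (0.0457600)/(1.8655000) = 1.7754704
p(1.7754704) = -0.0343528
r3 = 1.7754704 − (-0.0343528)·(1.7754704 − 1.8000000) / (-0.0343528 − 0.4576000) = 1.7754704 − (0.0008427)/(-0.4919528) = 1.7771833
p(1.7771833) = -0.0007465
r4 = 1.7771833 − (-0.0007465)·(1.7771833 − 1.7754704) / (-0.0007465 − (-0.0343528)) = 1.7771833 − (-0.0000013)/(0.0336063) = 1.7772213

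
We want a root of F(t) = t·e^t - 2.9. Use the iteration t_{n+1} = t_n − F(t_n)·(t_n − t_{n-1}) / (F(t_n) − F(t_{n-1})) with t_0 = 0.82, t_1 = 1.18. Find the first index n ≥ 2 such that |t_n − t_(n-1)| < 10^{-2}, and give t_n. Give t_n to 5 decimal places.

F(0.82) = -1.0381901, F(1.18) = 0.9401616
t_2 = 1.1800000 − 0.9401616·(0.3600000)/(1.9783517) = 1.0089191;  |Δ| = 0.1710809
F(1.0089191) = -0.1329032
t_3 = 1.0089191 − (-0.1329032)·(-0.1710809)/(-1.0730648) = 1.0301081;  |Δ| = 0.0211890
F(1.0301081) = -0.0142872
t_4 = 1.0301081 − (-0.0142872)·(0.0211890)/(0.1186159) = 1.0326603;  |Δ| = 0.0025522
|t_4 − t_3| = 0.0025522 < 10^{-2}

n = 4, t_n = 1.03266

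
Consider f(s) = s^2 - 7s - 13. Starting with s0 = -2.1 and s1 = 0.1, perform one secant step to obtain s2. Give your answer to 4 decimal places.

-1.4211

f(-2.1) = 6.110000, f(0.1) = -13.690000
s2 = 0.100000 − (-13.690000)·(0.100000 − (-2.100000)) / (-13.690000 − 6.110000) = 0.100000 − (-30.118000)/(-19.800000) = -1.421111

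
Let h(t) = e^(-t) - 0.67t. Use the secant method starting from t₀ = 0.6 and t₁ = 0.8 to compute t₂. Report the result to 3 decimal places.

h(0.6) = 0.14681, h(0.8) = -0.08667
t₂ = 0.80000 − (-0.08667)·(0.80000 − 0.60000) / (-0.08667 − 0.14681) = 0.80000 − (-0.01733)/(-0.23348) = 0.72576

0.726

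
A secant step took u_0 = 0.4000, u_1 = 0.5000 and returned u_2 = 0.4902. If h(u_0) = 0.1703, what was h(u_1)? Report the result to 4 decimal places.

-0.0185

The secant line through (0.4000, 0.1703) and (0.5000, h(u_1)) crosses zero at u_2 = 0.4902.
So (0.4000, 0.1703), (0.5000, h(u_1)), (0.4902, 0) are collinear:
h(u_1) = 0.1703 · (0.5000 − 0.4902) / (0.4000 − 0.4902) = 0.1703 · (0.009800)/(-0.090200) = -0.018503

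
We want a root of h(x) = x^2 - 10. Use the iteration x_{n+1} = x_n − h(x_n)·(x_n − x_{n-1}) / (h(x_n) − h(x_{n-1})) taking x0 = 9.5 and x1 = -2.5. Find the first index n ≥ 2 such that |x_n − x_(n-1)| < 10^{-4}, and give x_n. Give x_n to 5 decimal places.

h(9.5) = 80.2500000, h(-2.5) = -3.7500000
x2 = -2.5000000 − (-3.7500000)·(-12.0000000)/(-84.0000000) = -1.9642857;  |Δ| = 0.5357143
h(-1.9642857) = -6.1415816
x3 = -1.9642857 − (-6.1415816)·(0.5357143)/(-2.3915816) = -3.3400000;  |Δ| = 1.3757143
h(-3.3400000) = 1.1556000
x4 = -3.3400000 − 1.1556000·(-1.3757143)/(7.2971816) = -3.1221384;  |Δ| = 0.2178616
h(-3.1221384) = -0.2522516
x5 = -3.1221384 − (-0.2522516)·(0.2178616)/(-1.4078516) = -3.1611737;  |Δ| = 0.0390353
h(-3.1611737) = -0.0069805
x6 = -3.1611737 − (-0.0069805)·(-0.0390353)/(0.2452711) = -3.1622847;  |Δ| = 0.0011110
h(-3.1622847) = 0.0000446
x7 = -3.1622847 − 0.0000446·(-0.0011110)/(0.0070251) = -3.1622777;  |Δ| = 0.0000071
|x7 − x6| = 0.0000071 < 10^{-4}

n = 7, x_n = -3.16228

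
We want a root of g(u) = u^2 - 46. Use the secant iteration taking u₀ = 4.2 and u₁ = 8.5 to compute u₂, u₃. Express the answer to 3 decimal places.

6.433, 6.742

g(4.2) = -28.36000, g(8.5) = 26.25000
u₂ = 8.50000 − 26.25000·(8.50000 − 4.20000) / (26.25000 − (-28.36000)) = 8.50000 − (112.87500)/(54.61000) = 6.43307
g(6.43307) = -4.61560
u₃ = 6.43307 − (-4.61560)·(6.43307 − 8.50000) / (-4.61560 − 26.25000) = 6.43307 − (9.54012)/(-30.86560) = 6.74216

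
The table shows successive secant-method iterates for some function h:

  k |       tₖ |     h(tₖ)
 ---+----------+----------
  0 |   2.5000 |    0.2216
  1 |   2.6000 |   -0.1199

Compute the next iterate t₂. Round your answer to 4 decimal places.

2.5649

t₂ = 2.6000 − (-0.1199)·(2.6000 − 2.5000) / (-0.1199 − 0.2216)
   = 2.6000 − (-0.011990)/(-0.341500) = 2.564890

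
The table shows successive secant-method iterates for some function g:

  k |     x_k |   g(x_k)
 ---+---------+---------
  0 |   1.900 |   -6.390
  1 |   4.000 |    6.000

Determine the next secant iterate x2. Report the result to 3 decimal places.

x2 = 4.000 − 6.000·(4.000 − 1.900) / (6.000 − (-6.390))
   = 4.000 − (12.60000)/(12.39000) = 2.98305

2.983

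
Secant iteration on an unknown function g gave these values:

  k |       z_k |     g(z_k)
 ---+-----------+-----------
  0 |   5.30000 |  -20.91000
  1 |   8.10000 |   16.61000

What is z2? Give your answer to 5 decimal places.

z2 = 8.10000 − 16.61000·(8.10000 − 5.30000) / (16.61000 − (-20.91000))
   = 8.10000 − (46.5080000)/(37.5200000) = 6.8604478

6.86045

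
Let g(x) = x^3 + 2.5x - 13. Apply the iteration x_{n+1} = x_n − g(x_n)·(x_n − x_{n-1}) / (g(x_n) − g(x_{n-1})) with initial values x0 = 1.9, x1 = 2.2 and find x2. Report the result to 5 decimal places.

1.99194

g(1.9) = -1.3910000, g(2.2) = 3.1480000
x2 = 2.2000000 − 3.1480000·(2.2000000 − 1.9000000) / (3.1480000 − (-1.3910000)) = 2.2000000 − (0.9444000)/(4.5390000) = 1.9919365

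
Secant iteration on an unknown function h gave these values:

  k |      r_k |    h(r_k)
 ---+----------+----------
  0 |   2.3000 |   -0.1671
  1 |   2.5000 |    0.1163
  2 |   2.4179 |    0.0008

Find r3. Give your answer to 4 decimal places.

r3 = 2.4179 − 0.0008·(2.4179 − 2.5000) / (0.0008 − 0.1163)
   = 2.4179 − (-0.000066)/(-0.115500) = 2.417331

2.4173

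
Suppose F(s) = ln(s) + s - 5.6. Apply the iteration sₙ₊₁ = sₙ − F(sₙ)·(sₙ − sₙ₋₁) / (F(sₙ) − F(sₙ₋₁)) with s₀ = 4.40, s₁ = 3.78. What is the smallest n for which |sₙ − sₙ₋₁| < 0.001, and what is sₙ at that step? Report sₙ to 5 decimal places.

F(4.40) = 0.2816045, F(3.78) = -0.4902760
s₂ = 3.7800000 − (-0.4902760)·(-0.6200000)/(-0.7718805) = 4.1738059;  |Δ| = 0.3938059
F(4.1738059) = 0.0026342
s₃ = 4.1738059 − 0.0026342·(0.3938059)/(0.4929102) = 4.1717013;  |Δ| = 0.0021046
F(4.1717013) = 0.0000253
s₄ = 4.1717013 − 0.0000253·(-0.0021046)/(-0.0026089) = 4.1716809;  |Δ| = 0.0000204
|s₄ − s₃| = 0.0000204 < 0.001

n = 4, sₙ = 4.17168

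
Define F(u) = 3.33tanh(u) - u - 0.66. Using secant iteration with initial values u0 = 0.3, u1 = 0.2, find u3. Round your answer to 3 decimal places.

0.295

F(0.3) = 0.01007, F(0.2) = -0.20274
u2 = 0.20000 − (-0.20274)·(0.20000 − 0.30000) / (-0.20274 − 0.01007) = 0.20000 − (0.02027)/(-0.21281) = 0.29527
F(0.29527) = 0.00036
u3 = 0.29527 − 0.00036·(0.29527 − 0.20000) / (0.00036 − (-0.20274)) = 0.29527 − (0.00003)/(0.20310) = 0.29510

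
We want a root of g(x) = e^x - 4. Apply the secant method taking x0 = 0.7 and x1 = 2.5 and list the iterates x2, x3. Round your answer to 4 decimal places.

1.0516, 1.2284

g(0.7) = -1.986247, g(2.5) = 8.182494
x2 = 2.500000 − 8.182494·(2.500000 − 0.700000) / (8.182494 − (-1.986247)) = 2.500000 − (14.728489)/(10.168741) = 1.051592
g(1.051592) = -1.137797
x3 = 1.051592 − (-1.137797)·(1.051592 − 2.500000) / (-1.137797 − 8.182494) = 1.051592 − (1.647994)/(-9.320291) = 1.228410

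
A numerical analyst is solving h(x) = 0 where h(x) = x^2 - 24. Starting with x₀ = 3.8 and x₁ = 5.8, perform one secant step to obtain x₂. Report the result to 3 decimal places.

h(3.8) = -9.56000, h(5.8) = 9.64000
x₂ = 5.80000 − 9.64000·(5.80000 − 3.80000) / (9.64000 − (-9.56000)) = 5.80000 − (19.28000)/(19.20000) = 4.79583

4.796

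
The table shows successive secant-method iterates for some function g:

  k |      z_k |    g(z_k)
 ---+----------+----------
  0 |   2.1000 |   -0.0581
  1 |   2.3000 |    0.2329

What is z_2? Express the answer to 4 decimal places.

z_2 = 2.3000 − 0.2329·(2.3000 − 2.1000) / (0.2329 − (-0.0581))
   = 2.3000 − (0.046580)/(0.291000) = 2.139931

2.1399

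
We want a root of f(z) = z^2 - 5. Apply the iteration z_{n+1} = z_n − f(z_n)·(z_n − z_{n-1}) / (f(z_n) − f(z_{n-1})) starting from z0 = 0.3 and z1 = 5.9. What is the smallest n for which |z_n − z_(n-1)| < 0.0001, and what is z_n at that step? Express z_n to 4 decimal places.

n = 8, z_n = 2.2361

f(0.3) = -4.910000, f(5.9) = 29.810000
z2 = 5.900000 − 29.810000·(5.600000)/(34.720000) = 1.091935;  |Δ| = 4.808065
f(1.091935) = -3.807677
z3 = 1.091935 − (-3.807677)·(-4.808065)/(-33.617677) = 1.636517;  |Δ| = 0.544581
f(1.636517) = -2.321813
z4 = 1.636517 − (-2.321813)·(0.544581)/(1.485864) = 2.487480;  |Δ| = 0.850963
f(2.487480) = 1.187557
z5 = 2.487480 − 1.187557·(0.850963)/(3.509370) = 2.199517;  |Δ| = 0.287963
f(2.199517) = -0.162123
z6 = 2.199517 − (-0.162123)·(-0.287963)/(-1.349681) = 2.234107;  |Δ| = 0.034590
f(2.234107) = -0.008764
z7 = 2.234107 − (-0.008764)·(0.034590)/(0.153359) = 2.236084;  |Δ| = 0.001977
f(2.236084) = 0.000072
z8 = 2.236084 − 0.000072·(0.001977)/(0.008836) = 2.236068;  |Δ| = 0.000016
|z8 − z7| = 0.000016 < 0.0001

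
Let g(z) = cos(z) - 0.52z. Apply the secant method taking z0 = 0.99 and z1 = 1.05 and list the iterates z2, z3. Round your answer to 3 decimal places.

g(0.99) = 0.03389, g(1.05) = -0.04843
z2 = 1.05000 − (-0.04843)·(1.05000 − 0.99000) / (-0.04843 − 0.03389) = 1.05000 − (-0.00291)/(-0.08232) = 1.01470
g(1.01470) = 0.00023
z3 = 1.01470 − 0.00023·(1.01470 − 1.05000) / (0.00023 − (-0.04843)) = 1.01470 − (-0.00001)/(0.04866) = 1.01487

1.015, 1.015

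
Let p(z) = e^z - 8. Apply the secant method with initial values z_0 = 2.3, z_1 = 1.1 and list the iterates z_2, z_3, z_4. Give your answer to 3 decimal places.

1.960, 2.149, 2.075

p(2.3) = 1.97418, p(1.1) = -4.99583
z_2 = 1.10000 − (-4.99583)·(1.10000 − 2.30000) / (-4.99583 − 1.97418) = 1.10000 − (5.99500)/(-6.97002) = 1.96011
p(1.96011) = -0.89987
z_3 = 1.96011 − (-0.89987)·(1.96011 − 1.10000) / (-0.89987 − (-4.99583)) = 1.96011 − (-0.77399)/(4.09596) = 2.14908
p(2.14908) = 0.57694
z_4 = 2.14908 − 0.57694·(2.14908 − 1.96011) / (0.57694 − (-0.89987)) = 2.14908 − (0.10902)/(1.47681) = 2.07526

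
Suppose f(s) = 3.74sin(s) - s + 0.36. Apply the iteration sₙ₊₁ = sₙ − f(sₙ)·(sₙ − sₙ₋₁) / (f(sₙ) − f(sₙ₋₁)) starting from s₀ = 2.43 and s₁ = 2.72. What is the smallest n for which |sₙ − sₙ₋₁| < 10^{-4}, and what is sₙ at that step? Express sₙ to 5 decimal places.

n = 5, sₙ = 2.52443

f(2.43) = 0.3723724, f(2.72) = -0.8295390
s₂ = 2.7200000 − (-0.8295390)·(0.2900000)/(-1.2019114) = 2.5198469;  |Δ| = 0.2001531
f(2.5198469) = 0.0185352
s₃ = 2.5198469 − 0.0185352·(-0.2001531)/(0.8480743) = 2.5242214;  |Δ| = 0.0043745
f(2.5242214) = 0.0008411
s₄ = 2.5242214 − 0.0008411·(0.0043745)/(-0.0176942) = 2.5244293;  |Δ| = 0.0002079
f(2.5244293) = -0.0000010
s₅ = 2.5244293 − (-0.0000010)·(0.0002079)/(-0.0008421) = 2.5244290;  |Δ| = 0.0000003
|s₅ − s₄| = 0.0000003 < 10^{-4}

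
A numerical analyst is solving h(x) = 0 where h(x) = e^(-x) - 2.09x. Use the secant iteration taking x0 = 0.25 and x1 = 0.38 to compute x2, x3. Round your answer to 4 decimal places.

h(0.25) = 0.256301, h(0.38) = -0.110339
x2 = 0.380000 − (-0.110339)·(0.380000 − 0.250000) / (-0.110339 − 0.256301) = 0.380000 − (-0.014344)/(-0.366639) = 0.340877
h(0.340877) = -0.001287
x3 = 0.340877 − (-0.001287)·(0.340877 − 0.380000) / (-0.001287 − (-0.110339)) = 0.340877 − (0.000050)/(0.109052) = 0.340415

0.3409, 0.3404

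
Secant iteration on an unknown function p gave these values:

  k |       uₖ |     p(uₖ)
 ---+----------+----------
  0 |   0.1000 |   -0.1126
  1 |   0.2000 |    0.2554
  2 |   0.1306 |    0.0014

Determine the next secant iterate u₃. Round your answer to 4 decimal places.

u₃ = 0.1306 − 0.0014·(0.1306 − 0.2000) / (0.0014 − 0.2554)
   = 0.1306 − (-0.000097)/(-0.254000) = 0.130217

0.1302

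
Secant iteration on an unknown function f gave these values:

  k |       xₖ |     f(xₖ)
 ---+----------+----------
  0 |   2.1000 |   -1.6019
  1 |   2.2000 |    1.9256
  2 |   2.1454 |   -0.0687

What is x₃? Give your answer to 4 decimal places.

2.1473

x₃ = 2.1454 − (-0.0687)·(2.1454 − 2.2000) / (-0.0687 − 1.9256)
   = 2.1454 − (0.003751)/(-1.994300) = 2.147281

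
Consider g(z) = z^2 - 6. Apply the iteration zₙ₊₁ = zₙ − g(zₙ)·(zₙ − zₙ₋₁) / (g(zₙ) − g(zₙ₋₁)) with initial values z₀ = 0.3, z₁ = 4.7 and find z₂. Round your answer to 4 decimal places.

1.4820

g(0.3) = -5.910000, g(4.7) = 16.090000
z₂ = 4.700000 − 16.090000·(4.700000 − 0.300000) / (16.090000 − (-5.910000)) = 4.700000 − (70.796000)/(22.000000) = 1.482000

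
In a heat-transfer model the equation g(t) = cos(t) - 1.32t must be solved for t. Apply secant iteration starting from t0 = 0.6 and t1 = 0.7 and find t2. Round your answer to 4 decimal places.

g(0.6) = 0.033336, g(0.7) = -0.159158
t2 = 0.700000 − (-0.159158)·(0.700000 − 0.600000) / (-0.159158 − 0.033336) = 0.700000 − (-0.015916)/(-0.192493) = 0.617318

0.6173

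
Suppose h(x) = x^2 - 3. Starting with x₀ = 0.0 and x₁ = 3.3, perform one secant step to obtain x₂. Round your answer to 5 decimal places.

h(0.0) = -3.0000000, h(3.3) = 7.8900000
x₂ = 3.3000000 − 7.8900000·(3.3000000 − 0.0000000) / (7.8900000 − (-3.0000000)) = 3.3000000 − (26.0370000)/(10.8900000) = 0.9090909

0.90909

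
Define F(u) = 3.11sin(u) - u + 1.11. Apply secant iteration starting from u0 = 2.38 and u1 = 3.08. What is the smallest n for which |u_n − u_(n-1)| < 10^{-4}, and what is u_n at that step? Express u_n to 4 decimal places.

F(2.38) = 0.876133, F(3.08) = -1.778568
u2 = 3.080000 − (-1.778568)·(0.700000)/(-2.654701) = 2.611022;  |Δ| = 0.468978
F(2.611022) = 0.072719
u3 = 2.611022 − 0.072719·(-0.468978)/(1.851287) = 2.629443;  |Δ| = 0.018422
F(2.629443) = 0.004619
u4 = 2.629443 − 0.004619·(0.018422)/(-0.068101) = 2.630693;  |Δ| = 0.001249
F(2.630693) = -0.000019
u5 = 2.630693 − (-0.000019)·(0.001249)/(-0.004637) = 2.630687;  |Δ| = 0.000005
|u5 − u4| = 0.000005 < 10^{-4}

n = 5, u_n = 2.6307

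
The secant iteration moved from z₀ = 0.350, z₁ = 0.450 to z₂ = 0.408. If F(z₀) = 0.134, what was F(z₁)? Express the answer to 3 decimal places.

The secant line through (0.350, 0.134) and (0.450, F(z₁)) crosses zero at z₂ = 0.408.
So (0.350, 0.134), (0.450, F(z₁)), (0.408, 0) are collinear:
F(z₁) = 0.134 · (0.450 − 0.408) / (0.350 − 0.408) = 0.134 · (0.04200)/(-0.05800) = -0.09703

-0.097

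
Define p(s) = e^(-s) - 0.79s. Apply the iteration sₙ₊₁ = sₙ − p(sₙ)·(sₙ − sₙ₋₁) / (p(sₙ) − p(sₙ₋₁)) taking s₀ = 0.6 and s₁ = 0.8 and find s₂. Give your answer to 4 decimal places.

0.6581

p(0.6) = 0.074812, p(0.8) = -0.182671
s₂ = 0.800000 − (-0.182671)·(0.800000 − 0.600000) / (-0.182671 − 0.074812) = 0.800000 − (-0.036534)/(-0.257483) = 0.658110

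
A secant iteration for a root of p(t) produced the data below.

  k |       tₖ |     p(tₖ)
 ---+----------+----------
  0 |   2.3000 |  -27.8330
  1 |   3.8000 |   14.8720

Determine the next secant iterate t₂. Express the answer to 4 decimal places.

t₂ = 3.8000 − 14.8720·(3.8000 − 2.3000) / (14.8720 − (-27.8330))
   = 3.8000 − (22.308000)/(42.705000) = 3.277626

3.2776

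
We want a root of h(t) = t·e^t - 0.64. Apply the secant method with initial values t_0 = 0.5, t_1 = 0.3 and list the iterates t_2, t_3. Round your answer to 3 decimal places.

0.412, 0.421

h(0.5) = 0.18436, h(0.3) = -0.23504
t_2 = 0.30000 − (-0.23504)·(0.30000 − 0.50000) / (-0.23504 − 0.18436) = 0.30000 − (0.04701)/(-0.41940) = 0.41208
h(0.41208) = -0.01777
t_3 = 0.41208 − (-0.01777)·(0.41208 − 0.30000) / (-0.01777 − (-0.23504)) = 0.41208 − (-0.00199)/(0.21727) = 0.42125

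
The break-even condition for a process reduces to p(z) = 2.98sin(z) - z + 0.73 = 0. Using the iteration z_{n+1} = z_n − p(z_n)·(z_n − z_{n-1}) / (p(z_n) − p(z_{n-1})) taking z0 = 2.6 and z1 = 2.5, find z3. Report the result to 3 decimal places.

p(2.6) = -0.33381, p(2.5) = 0.01345
z2 = 2.50000 − 0.01345·(2.50000 − 2.60000) / (0.01345 − (-0.33381)) = 2.50000 − (-0.00134)/(0.34725) = 2.50387
p(2.50387) = 0.00032
z3 = 2.50387 − 0.00032·(2.50387 − 2.50000) / (0.00032 − 0.01345) = 2.50387 − (0.00000)/(-0.01313) = 2.50397

2.504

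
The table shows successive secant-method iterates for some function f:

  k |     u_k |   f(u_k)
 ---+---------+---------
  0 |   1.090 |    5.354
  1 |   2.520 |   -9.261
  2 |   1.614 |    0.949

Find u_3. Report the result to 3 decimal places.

1.698

u_3 = 1.614 − 0.949·(1.614 − 2.520) / (0.949 − (-9.261))
   = 1.614 − (-0.85979)/(10.21000) = 1.69821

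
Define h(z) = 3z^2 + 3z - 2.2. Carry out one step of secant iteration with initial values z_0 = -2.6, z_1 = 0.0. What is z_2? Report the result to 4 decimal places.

h(-2.6) = 10.280000, h(0.0) = -2.200000
z_2 = 0.000000 − (-2.200000)·(0.000000 − (-2.600000)) / (-2.200000 − 10.280000) = 0.000000 − (-5.720000)/(-12.480000) = -0.458333

-0.4583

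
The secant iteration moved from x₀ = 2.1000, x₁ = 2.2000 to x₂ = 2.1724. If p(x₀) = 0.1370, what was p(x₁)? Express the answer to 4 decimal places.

The secant line through (2.1000, 0.1370) and (2.2000, p(x₁)) crosses zero at x₂ = 2.1724.
So (2.1000, 0.1370), (2.2000, p(x₁)), (2.1724, 0) are collinear:
p(x₁) = 0.1370 · (2.2000 − 2.1724) / (2.1000 − 2.1724) = 0.1370 · (0.027600)/(-0.072400) = -0.052227

-0.0522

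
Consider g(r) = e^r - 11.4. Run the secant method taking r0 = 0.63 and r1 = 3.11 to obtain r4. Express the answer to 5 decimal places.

g(0.63) = -9.5223894, g(3.11) = 11.0210444
r2 = 3.1100000 − 11.0210444·(3.1100000 − 0.6300000) / (11.0210444 − (-9.5223894)) = 3.1100000 − (27.3321901)/(20.5434338) = 1.7795413
g(1.7795413) = -5.4728629
r3 = 1.7795413 − (-5.4728629)·(1.7795413 − 3.1100000) / (-5.4728629 − 11.0210444) = 1.7795413 − (7.2814181)/(-16.4939073) = 2.2210024
g(2.2210024) = -2.1834352
r4 = 2.2210024 − (-2.1834352)·(2.2210024 − 1.7795413) / (-2.1834352 − (-5.4728629)) = 2.2210024 − (-0.9639017)/(3.2894277) = 2.5140326

2.51403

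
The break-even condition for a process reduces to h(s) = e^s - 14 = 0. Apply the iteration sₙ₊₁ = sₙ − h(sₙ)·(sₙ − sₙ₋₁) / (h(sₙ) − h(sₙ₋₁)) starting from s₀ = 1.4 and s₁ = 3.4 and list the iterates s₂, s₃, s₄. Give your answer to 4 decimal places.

2.1677, 2.4732, 2.6826

h(1.4) = -9.944800, h(3.4) = 15.964100
s₂ = 3.400000 − 15.964100·(3.400000 − 1.400000) / (15.964100 − (-9.944800)) = 3.400000 − (31.928200)/(25.908900) = 2.167674
h(2.167674) = -5.262060
s₃ = 2.167674 − (-5.262060)·(2.167674 − 3.400000) / (-5.262060 − 15.964100) = 2.167674 − (6.484571)/(-21.226160) = 2.473173
h(2.473173) = -2.139975
s₄ = 2.473173 − (-2.139975)·(2.473173 − 2.167674) / (-2.139975 − (-5.262060)) = 2.473173 − (-0.653760)/(3.122085) = 2.682572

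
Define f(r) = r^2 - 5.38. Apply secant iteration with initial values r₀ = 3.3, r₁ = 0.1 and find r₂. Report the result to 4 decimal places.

f(3.3) = 5.510000, f(0.1) = -5.370000
r₂ = 0.100000 − (-5.370000)·(0.100000 − 3.300000) / (-5.370000 − 5.510000) = 0.100000 − (17.184000)/(-10.880000) = 1.679412

1.6794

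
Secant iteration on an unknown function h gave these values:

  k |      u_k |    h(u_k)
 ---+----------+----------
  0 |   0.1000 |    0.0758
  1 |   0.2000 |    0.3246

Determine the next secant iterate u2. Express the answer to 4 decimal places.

u2 = 0.2000 − 0.3246·(0.2000 − 0.1000) / (0.3246 − 0.0758)
   = 0.2000 − (0.032460)/(0.248800) = 0.069534

0.0695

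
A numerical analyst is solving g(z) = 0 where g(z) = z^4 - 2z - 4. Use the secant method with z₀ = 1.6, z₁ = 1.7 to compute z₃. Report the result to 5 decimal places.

1.64279

g(1.6) = -0.6464000, g(1.7) = 0.9521000
z₂ = 1.7000000 − 0.9521000·(1.7000000 − 1.6000000) / (0.9521000 − (-0.6464000)) = 1.7000000 − (0.0952100)/(1.5985000) = 1.6404379
g(1.6404379) = -0.0391982
z₃ = 1.6404379 − (-0.0391982)·(1.6404379 − 1.7000000) / (-0.0391982 − 0.9521000) = 1.6404379 − (0.0023347)/(-0.9912982) = 1.6427931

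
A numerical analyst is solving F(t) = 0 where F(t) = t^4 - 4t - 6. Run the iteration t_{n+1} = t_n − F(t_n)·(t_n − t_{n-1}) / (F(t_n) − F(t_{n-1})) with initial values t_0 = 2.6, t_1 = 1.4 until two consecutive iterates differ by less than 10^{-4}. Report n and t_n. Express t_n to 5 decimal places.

n = 8, t_n = 1.92371

F(2.6) = 29.2976000, F(1.4) = -7.7584000
t_2 = 1.4000000 − (-7.7584000)·(-1.2000000)/(-37.0560000) = 1.6512435;  |Δ| = 0.2512435
F(1.6512435) = -5.1705983
t_3 = 1.6512435 − (-5.1705983)·(0.2512435)/(2.5878017) = 2.1532446;  |Δ| = 0.5020011
F(2.1532446) = 6.8838059
t_4 = 2.1532446 − 6.8838059·(0.5020011)/(12.0544042) = 1.8665711;  |Δ| = 0.2866735
F(1.8665711) = -1.3274166
t_5 = 1.8665711 − (-1.3274166)·(-0.2866735)/(-8.2112225) = 1.9129144;  |Δ| = 0.0463433
F(1.9129144) = -0.2616082
t_6 = 1.9129144 − (-0.2616082)·(0.0463433)/(1.0658084) = 1.9242896;  |Δ| = 0.0113752
F(1.9242896) = 0.0142405
t_7 = 1.9242896 − 0.0142405·(0.0113752)/(0.2758487) = 1.9237024;  |Δ| = 0.0005872
F(1.9237024) = -0.0001402
t_8 = 1.9237024 − (-0.0001402)·(-0.0005872)/(-0.0143807) = 1.9237081;  |Δ| = 0.0000057
|t_8 − t_7| = 0.0000057 < 10^{-4}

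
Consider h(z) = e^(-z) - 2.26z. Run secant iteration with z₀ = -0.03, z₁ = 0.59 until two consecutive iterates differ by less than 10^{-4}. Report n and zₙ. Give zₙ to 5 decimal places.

h(-0.03) = 1.0982545, h(0.59) = -0.7790727
z₂ = 0.5900000 − (-0.7790727)·(0.6200000)/(-1.8773272) = 0.3327060;  |Δ| = 0.2572940
h(0.3327060) = -0.0349345
z₃ = 0.3327060 − (-0.0349345)·(-0.2572940)/(0.7441382) = 0.3206270;  |Δ| = 0.0120790
h(0.3206270) = 0.0010769
z₄ = 0.3206270 − 0.0010769·(-0.0120790)/(0.0360115) = 0.3209882;  |Δ| = 0.0003612
h(0.3209882) = -0.0000015
z₅ = 0.3209882 − (-0.0000015)·(0.0003612)/(-0.0010785) = 0.3209877;  |Δ| = 0.0000005
|z₅ − z₄| = 0.0000005 < 10^{-4}

n = 5, zₙ = 0.32099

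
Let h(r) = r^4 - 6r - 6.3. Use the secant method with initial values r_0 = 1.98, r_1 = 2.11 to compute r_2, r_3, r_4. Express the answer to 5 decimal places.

h(1.98) = -2.8104638, h(2.11) = 0.8611944
r_2 = 2.1100000 − 0.8611944·(2.1100000 − 1.9800000) / (0.8611944 − (-2.8104638)) = 2.1100000 − (0.1119553)/(3.6716582) = 2.0795083
h(2.0795083) = -0.0770070
r_3 = 2.0795083 − (-0.0770070)·(2.0795083 − 2.1100000) / (-0.0770070 − 0.8611944) = 2.0795083 − (0.0023481)/(-0.9382014) = 2.0820110
h(2.0820110) = -0.0018368
r_4 = 2.0820110 − (-0.0018368)·(2.0820110 − 2.0795083) / (-0.0018368 − (-0.0770070)) = 2.0820110 − (-0.0000046)/(0.0751702) = 2.0820722

2.07951, 2.08201, 2.08207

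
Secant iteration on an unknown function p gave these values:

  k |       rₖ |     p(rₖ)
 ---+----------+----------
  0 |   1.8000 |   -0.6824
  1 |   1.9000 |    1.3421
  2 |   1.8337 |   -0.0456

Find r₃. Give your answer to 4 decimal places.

1.8359

r₃ = 1.8337 − (-0.0456)·(1.8337 − 1.9000) / (-0.0456 − 1.3421)
   = 1.8337 − (0.003023)/(-1.387700) = 1.835879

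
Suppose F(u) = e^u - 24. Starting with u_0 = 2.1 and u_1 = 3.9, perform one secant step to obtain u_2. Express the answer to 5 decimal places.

2.79116

F(2.1) = -15.8338301, F(3.9) = 25.4024491
u_2 = 3.9000000 − 25.4024491·(3.9000000 − 2.1000000) / (25.4024491 − (-15.8338301)) = 3.9000000 − (45.7244084)/(41.2362792) = 2.7911607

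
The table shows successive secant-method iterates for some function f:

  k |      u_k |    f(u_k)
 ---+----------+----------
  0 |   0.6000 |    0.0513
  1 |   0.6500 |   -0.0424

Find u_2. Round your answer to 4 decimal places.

u_2 = 0.6500 − (-0.0424)·(0.6500 − 0.6000) / (-0.0424 − 0.0513)
   = 0.6500 − (-0.002120)/(-0.093700) = 0.627375

0.6274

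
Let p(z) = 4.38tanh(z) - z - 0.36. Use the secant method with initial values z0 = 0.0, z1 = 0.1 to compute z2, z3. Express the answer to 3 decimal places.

p(0.0) = -0.36000, p(0.1) = -0.02345
z2 = 0.10000 − (-0.02345)·(0.10000 − 0.00000) / (-0.02345 − (-0.36000)) = 0.10000 − (-0.00235)/(0.33655) = 0.10697
p(0.10697) = -0.00022
z3 = 0.10697 − (-0.00022)·(0.10697 − 0.10000) / (-0.00022 − (-0.02345)) = 0.10697 − (0.00000)/(0.02323) = 0.10704

0.107, 0.107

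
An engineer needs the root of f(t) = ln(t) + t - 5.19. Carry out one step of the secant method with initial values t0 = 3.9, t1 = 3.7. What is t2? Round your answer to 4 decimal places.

3.8438

f(3.9) = 0.070977, f(3.7) = -0.181667
t2 = 3.700000 − (-0.181667)·(3.700000 − 3.900000) / (-0.181667 − 0.070977) = 3.700000 − (0.036333)/(-0.252644) = 3.843813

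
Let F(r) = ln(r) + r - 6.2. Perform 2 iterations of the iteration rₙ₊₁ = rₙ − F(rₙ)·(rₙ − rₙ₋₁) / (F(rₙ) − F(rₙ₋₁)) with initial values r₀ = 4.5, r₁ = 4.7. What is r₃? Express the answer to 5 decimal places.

F(4.5) = -0.1959226, F(4.7) = 0.0475625
r₂ = 4.7000000 − 0.0475625·(4.7000000 − 4.5000000) / (0.0475625 − (-0.1959226)) = 4.7000000 − (0.0095125)/(0.2434851) = 4.6609319
F(4.6609319) = 0.0001473
r₃ = 4.6609319 − 0.0001473·(4.6609319 − 4.7000000) / (0.0001473 − 0.0475625) = 4.6609319 − (-0.0000058)/(-0.0474152) = 4.6608105

4.66081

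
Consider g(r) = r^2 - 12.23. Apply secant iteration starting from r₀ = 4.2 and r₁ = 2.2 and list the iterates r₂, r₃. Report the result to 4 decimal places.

3.3547, 3.5304

g(4.2) = 5.410000, g(2.2) = -7.390000
r₂ = 2.200000 − (-7.390000)·(2.200000 − 4.200000) / (-7.390000 − 5.410000) = 2.200000 − (14.780000)/(-12.800000) = 3.354687
g(3.354687) = -0.976072
r₃ = 3.354687 − (-0.976072)·(3.354687 − 2.200000) / (-0.976072 − (-7.390000)) = 3.354687 − (-1.127058)/(6.413928) = 3.530408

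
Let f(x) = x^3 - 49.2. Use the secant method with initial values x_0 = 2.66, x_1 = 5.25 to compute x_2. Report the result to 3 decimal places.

3.285

f(2.66) = -30.37890, f(5.25) = 95.50312
x_2 = 5.25000 − 95.50312·(5.25000 − 2.66000) / (95.50312 − (-30.37890)) = 5.25000 − (247.35309)/(125.88203) = 3.28504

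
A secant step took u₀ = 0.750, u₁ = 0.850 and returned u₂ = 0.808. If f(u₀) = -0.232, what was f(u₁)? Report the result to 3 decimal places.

The secant line through (0.750, -0.232) and (0.850, f(u₁)) crosses zero at u₂ = 0.808.
So (0.750, -0.232), (0.850, f(u₁)), (0.808, 0) are collinear:
f(u₁) = -0.232 · (0.850 − 0.808) / (0.750 − 0.808) = -0.232 · (0.04200)/(-0.05800) = 0.16800

0.168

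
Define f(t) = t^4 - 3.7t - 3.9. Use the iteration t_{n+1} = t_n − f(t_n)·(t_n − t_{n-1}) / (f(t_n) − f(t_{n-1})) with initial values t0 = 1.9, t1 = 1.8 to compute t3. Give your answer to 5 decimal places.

f(1.9) = 2.1021000, f(1.8) = -0.0624000
t2 = 1.8000000 − (-0.0624000)·(1.8000000 − 1.9000000) / (-0.0624000 − 2.1021000) = 1.8000000 − (0.0062400)/(-2.1645000) = 1.8028829
f(1.8028829) = -0.0056530
t3 = 1.8028829 − (-0.0056530)·(1.8028829 − 1.8000000) / (-0.0056530 − (-0.0624000)) = 1.8028829 − (-0.0000163)/(0.0567470) = 1.8031701

1.80317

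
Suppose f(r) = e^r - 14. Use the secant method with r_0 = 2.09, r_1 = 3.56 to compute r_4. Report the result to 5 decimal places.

f(2.09) = -5.9150848, f(3.56) = 21.1631971
r_2 = 3.5600000 − 21.1631971·(3.5600000 − 2.0900000) / (21.1631971 − (-5.9150848)) = 3.5600000 − (31.1098998)/(27.0782820) = 2.4111125
f(2.4111125) = -2.8536455
r_3 = 2.4111125 − (-2.8536455)·(2.4111125 − 3.5600000) / (-2.8536455 − 21.1631971) = 2.4111125 − (3.2785176)/(-24.0168426) = 2.5476216
f(2.5476216) = -1.2233205
r_4 = 2.5476216 − (-1.2233205)·(2.5476216 − 2.4111125) / (-1.2233205 − (-2.8536455)) = 2.5476216 − (-0.1669944)/(1.6303250) = 2.6500517

2.65005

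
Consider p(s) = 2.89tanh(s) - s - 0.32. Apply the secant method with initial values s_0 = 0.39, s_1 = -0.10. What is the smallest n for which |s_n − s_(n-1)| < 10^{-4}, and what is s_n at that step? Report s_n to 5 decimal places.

p(0.39) = 0.3632311, p(-0.10) = -0.5080405
s_2 = -0.1000000 − (-0.5080405)·(-0.4900000)/(-0.8712716) = 0.1857202;  |Δ| = 0.2857202
p(0.1857202) = 0.0249241
s_3 = 0.1857202 − 0.0249241·(0.2857202)/(0.5329646) = 0.1723585;  |Δ| = 0.0133617
p(0.1723585) = 0.0008828
s_4 = 0.1723585 − 0.0008828·(-0.0133617)/(-0.0240413) = 0.1718678;  |Δ| = 0.0004907
p(0.1718678) = -0.0000033
s_5 = 0.1718678 − (-0.0000033)·(-0.0004907)/(-0.0008861) = 0.1718696;  |Δ| = 0.0000018
|s_5 − s_4| = 0.0000018 < 10^{-4}

n = 5, s_n = 0.17187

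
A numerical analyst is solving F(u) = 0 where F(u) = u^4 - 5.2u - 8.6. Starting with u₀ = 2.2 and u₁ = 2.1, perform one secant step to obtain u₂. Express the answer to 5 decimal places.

F(2.2) = 3.3856000, F(2.1) = -0.0719000
u₂ = 2.1000000 − (-0.0719000)·(2.1000000 − 2.2000000) / (-0.0719000 − 3.3856000) = 2.1000000 − (0.0071900)/(-3.4575000) = 2.1020795

2.10208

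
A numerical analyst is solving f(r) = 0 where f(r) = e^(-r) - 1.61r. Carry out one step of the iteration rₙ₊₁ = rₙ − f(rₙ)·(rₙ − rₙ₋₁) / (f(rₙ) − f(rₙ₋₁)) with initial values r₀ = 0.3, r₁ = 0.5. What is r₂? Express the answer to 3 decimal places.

f(0.3) = 0.25782, f(0.5) = -0.19847
r₂ = 0.50000 − (-0.19847)·(0.50000 − 0.30000) / (-0.19847 − 0.25782) = 0.50000 − (-0.03969)/(-0.45629) = 0.41301

0.413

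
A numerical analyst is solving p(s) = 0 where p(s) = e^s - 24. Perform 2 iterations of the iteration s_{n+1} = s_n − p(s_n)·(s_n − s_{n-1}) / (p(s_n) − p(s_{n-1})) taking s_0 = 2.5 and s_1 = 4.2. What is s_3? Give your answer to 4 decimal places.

p(2.5) = -11.817506, p(4.2) = 42.686331
s_2 = 4.200000 − 42.686331·(4.200000 − 2.500000) / (42.686331 − (-11.817506)) = 4.200000 − (72.566763)/(54.503837) = 2.868594
p(2.868594) = -6.387771
s_3 = 2.868594 − (-6.387771)·(2.868594 − 4.200000) / (-6.387771 − 42.686331) = 2.868594 − (8.504719)/(-49.074102) = 3.041897

3.0419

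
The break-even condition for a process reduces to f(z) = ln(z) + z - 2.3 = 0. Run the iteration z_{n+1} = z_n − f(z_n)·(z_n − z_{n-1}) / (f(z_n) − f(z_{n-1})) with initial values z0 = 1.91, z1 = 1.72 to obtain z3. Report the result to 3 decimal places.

f(1.91) = 0.25710, f(1.72) = -0.03768
z2 = 1.72000 − (-0.03768)·(1.72000 − 1.91000) / (-0.03768 − 0.25710) = 1.72000 − (0.00716)/(-0.29478) = 1.74428
f(1.74428) = 0.00063
z3 = 1.74428 − 0.00063·(1.74428 − 1.72000) / (0.00063 − (-0.03768)) = 1.74428 − (0.00002)/(0.03830) = 1.74389

1.744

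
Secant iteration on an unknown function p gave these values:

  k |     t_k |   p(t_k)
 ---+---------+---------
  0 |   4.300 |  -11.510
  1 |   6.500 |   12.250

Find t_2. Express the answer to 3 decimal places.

5.366

t_2 = 6.500 − 12.250·(6.500 − 4.300) / (12.250 − (-11.510))
   = 6.500 − (26.95000)/(23.76000) = 5.36574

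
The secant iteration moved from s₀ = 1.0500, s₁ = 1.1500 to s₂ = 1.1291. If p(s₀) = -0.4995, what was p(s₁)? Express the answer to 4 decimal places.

The secant line through (1.0500, -0.4995) and (1.1500, p(s₁)) crosses zero at s₂ = 1.1291.
So (1.0500, -0.4995), (1.1500, p(s₁)), (1.1291, 0) are collinear:
p(s₁) = -0.4995 · (1.1500 − 1.1291) / (1.0500 − 1.1291) = -0.4995 · (0.020900)/(-0.079100) = 0.131979

0.1320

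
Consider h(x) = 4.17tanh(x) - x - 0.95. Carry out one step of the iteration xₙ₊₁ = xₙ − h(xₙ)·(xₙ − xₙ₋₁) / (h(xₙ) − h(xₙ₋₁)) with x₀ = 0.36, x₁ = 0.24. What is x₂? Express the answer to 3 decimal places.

0.314

h(0.36) = 0.12954, h(0.24) = -0.20798
x₂ = 0.24000 − (-0.20798)·(0.24000 − 0.36000) / (-0.20798 − 0.12954) = 0.24000 − (0.02496)/(-0.33753) = 0.31394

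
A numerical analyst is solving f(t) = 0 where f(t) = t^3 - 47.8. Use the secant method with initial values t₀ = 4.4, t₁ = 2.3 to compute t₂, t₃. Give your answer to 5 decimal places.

f(4.4) = 37.3840000, f(2.3) = -35.6330000
t₂ = 2.3000000 − (-35.6330000)·(2.3000000 − 4.4000000) / (-35.6330000 − 37.3840000) = 2.3000000 − (74.8293000)/(-73.0170000) = 3.3248202
f(3.3248202) = -11.0460084
t₃ = 3.3248202 − (-11.0460084)·(3.3248202 − 2.3000000) / (-11.0460084 − (-35.6330000)) = 3.3248202 − (-11.3201730)/(24.5869916) = 3.7852333

3.32482, 3.78523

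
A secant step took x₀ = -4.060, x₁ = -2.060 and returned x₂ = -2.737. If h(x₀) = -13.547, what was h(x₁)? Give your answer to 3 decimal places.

The secant line through (-4.060, -13.547) and (-2.060, h(x₁)) crosses zero at x₂ = -2.737.
So (-4.060, -13.547), (-2.060, h(x₁)), (-2.737, 0) are collinear:
h(x₁) = -13.547 · (-2.060 − (-2.737)) / (-4.060 − (-2.737)) = -13.547 · (0.67700)/(-1.32300) = 6.93221

6.932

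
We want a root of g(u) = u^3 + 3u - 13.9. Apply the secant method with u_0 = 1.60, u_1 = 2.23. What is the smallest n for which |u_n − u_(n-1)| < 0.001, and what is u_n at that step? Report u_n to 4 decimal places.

n = 5, u_n = 1.9933

g(1.60) = -5.004000, g(2.23) = 3.879567
u_2 = 2.230000 − 3.879567·(0.630000)/(8.883567) = 1.954871;  |Δ| = 0.275129
g(1.954871) = -0.564808
u_3 = 1.954871 − (-0.564808)·(-0.275129)/(-4.444375) = 1.989835;  |Δ| = 0.034964
g(1.989835) = -0.051850
u_4 = 1.989835 − (-0.051850)·(0.034964)/(0.512957) = 1.993370;  |Δ| = 0.003534
g(1.993370) = 0.000808
u_5 = 1.993370 − 0.000808·(0.003534)/(0.052658) = 1.993315;  |Δ| = 0.000054
|u_5 − u_4| = 0.000054 < 0.001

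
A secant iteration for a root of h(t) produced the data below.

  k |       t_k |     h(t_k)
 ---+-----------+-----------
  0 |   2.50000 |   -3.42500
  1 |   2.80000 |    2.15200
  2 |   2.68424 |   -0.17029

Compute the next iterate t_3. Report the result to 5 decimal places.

t_3 = 2.68424 − (-0.17029)·(2.68424 − 2.80000) / (-0.17029 − 2.15200)
   = 2.68424 − (0.0197128)/(-2.3222900) = 2.6927285

2.69273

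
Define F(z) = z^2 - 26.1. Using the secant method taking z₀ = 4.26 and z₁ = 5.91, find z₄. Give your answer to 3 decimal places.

5.109

F(4.26) = -7.95240, F(5.91) = 8.82810
z₂ = 5.91000 − 8.82810·(5.91000 − 4.26000) / (8.82810 − (-7.95240)) = 5.91000 − (14.56637)/(16.78050) = 5.04195
F(5.04195) = -0.67877
z₃ = 5.04195 − (-0.67877)·(5.04195 − 5.91000) / (-0.67877 − 8.82810) = 5.04195 − (0.58921)/(-9.50687) = 5.10392
F(5.10392) = -0.04996
z₄ = 5.10392 − (-0.04996)·(5.10392 − 5.04195) / (-0.04996 − (-0.67877)) = 5.10392 − (-0.00310)/(0.62881) = 5.10885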